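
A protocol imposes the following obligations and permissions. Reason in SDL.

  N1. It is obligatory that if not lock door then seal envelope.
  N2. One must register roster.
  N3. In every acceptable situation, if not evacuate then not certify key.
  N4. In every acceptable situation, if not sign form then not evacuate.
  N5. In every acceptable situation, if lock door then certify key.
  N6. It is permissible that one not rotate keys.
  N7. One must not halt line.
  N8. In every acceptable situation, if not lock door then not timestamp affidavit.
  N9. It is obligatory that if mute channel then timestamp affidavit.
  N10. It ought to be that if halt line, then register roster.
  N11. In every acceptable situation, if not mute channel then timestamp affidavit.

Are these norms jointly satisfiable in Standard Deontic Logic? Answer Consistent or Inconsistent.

Premise 10 is O(halt_line → register_roster); even if O(register_roster) held, inferring O(halt_line) would be affirming the consequent — invalid.
So O(halt_line) is not derivable, and the apparent clash with O(¬halt_line) does not arise.
A world satisfying every obligation exists (e.g. certify_key=true, evacuate=true, halt_line=false, lock_door=true, mute_channel=false, register_roster=true, rotate_keys=false, seal_envelope=false, sign_form=true, timestamp_affidavit=true); no atom is both obligatory and forbidden, so the set is consistent.

Consistent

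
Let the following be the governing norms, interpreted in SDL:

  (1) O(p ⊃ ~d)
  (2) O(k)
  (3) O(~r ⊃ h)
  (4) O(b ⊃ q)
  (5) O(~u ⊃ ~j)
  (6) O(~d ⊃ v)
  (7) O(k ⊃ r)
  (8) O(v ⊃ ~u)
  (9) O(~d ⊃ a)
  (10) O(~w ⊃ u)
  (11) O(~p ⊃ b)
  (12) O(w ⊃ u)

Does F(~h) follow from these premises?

Premise 3 is O(~r ⊃ h), but O(~r) is not derivable from the premises, so it does not yield O(h).
No other premise forces O(h). An ideal world satisfying every premise can still have ~h true, so F(~h) is not derivable.

No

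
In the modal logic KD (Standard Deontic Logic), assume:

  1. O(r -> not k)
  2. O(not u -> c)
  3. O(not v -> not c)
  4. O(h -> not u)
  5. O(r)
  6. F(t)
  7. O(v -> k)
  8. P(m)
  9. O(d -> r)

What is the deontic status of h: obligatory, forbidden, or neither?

From premise 5 we have O(r).
Applying K to premise 1 (O(r -> not k)) and O(r) yields O(not k).
Premise 7, O(v -> k), contraposes to O(not k -> not v); with O(not k) we get O(not v).
Premise 3 is O(not v -> not c); since O(not v), deontic closure gives O(not c).
Premise 2, O(not u -> c), contraposes to O(not c -> u); with O(not c) we get O(u).
Premise 4 is O(h -> not u); contrapositively O(u -> not h). Since O(u) holds, K gives O(not h).
Premises 6, 8, 9 do not contribute to this derivation.
Thus O(not h), which is F(h): h is forbidden.

Forbidden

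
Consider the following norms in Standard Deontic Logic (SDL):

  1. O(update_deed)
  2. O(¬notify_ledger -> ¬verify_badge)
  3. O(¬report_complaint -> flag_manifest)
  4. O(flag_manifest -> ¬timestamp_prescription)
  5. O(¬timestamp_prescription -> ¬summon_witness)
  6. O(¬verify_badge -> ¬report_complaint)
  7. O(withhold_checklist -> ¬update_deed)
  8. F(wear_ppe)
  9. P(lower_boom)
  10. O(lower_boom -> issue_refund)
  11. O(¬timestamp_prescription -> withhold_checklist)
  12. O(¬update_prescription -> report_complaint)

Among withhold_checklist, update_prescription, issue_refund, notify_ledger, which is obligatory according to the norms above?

From premise 1 we have O(update_deed).
The contrapositive of premise 7 (O(withhold_checklist -> ¬update_deed)) is O(update_deed -> ¬withhold_checklist), and O(update_deed) is already established, so O(¬withhold_checklist).
The contrapositive of premise 11 (O(¬timestamp_prescription -> withhold_checklist)) is O(¬withhold_checklist -> timestamp_prescription), and O(¬withhold_checklist) is already established, so O(timestamp_prescription).
Premise 4 is O(flag_manifest -> ¬timestamp_prescription); contrapositively O(timestamp_prescription -> ¬flag_manifest). Since O(timestamp_prescription) holds, K gives O(¬flag_manifest).
Premise 3 is O(¬report_complaint -> flag_manifest); contrapositively O(¬flag_manifest -> report_complaint). Since O(¬flag_manifest) holds, K gives O(report_complaint).
Premise 6, O(¬verify_badge -> ¬report_complaint), contraposes to O(report_complaint -> verify_badge); with O(report_complaint) we get O(verify_badge).
The contrapositive of premise 2 (O(¬notify_ledger -> ¬verify_badge)) is O(verify_badge -> notify_ledger), and O(verify_badge) is already established, so O(notify_ledger).
So O(notify_ledger) holds — notify_ledger is obligatory. None of the other listed options is made obligatory by any chain of premises.

notify_ledger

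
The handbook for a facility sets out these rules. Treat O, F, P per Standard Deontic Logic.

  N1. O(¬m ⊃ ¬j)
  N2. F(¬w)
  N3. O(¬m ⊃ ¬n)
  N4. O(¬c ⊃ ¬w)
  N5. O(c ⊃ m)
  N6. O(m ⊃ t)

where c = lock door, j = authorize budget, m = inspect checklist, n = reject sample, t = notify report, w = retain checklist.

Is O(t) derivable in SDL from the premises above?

Yes

Premise 2, F(¬w), is equivalent to O(w).
The contrapositive of premise 4 (O(¬c ⊃ ¬w)) is O(w ⊃ c), and O(w) is already established, so O(c).
From O(c) and premise 5, O(c ⊃ m), we obtain O(m).
Applying K to premise 6 (O(m ⊃ t)) and O(m) yields O(t).
Premises 1, 3 do not contribute to this derivation.
So O(t) follows.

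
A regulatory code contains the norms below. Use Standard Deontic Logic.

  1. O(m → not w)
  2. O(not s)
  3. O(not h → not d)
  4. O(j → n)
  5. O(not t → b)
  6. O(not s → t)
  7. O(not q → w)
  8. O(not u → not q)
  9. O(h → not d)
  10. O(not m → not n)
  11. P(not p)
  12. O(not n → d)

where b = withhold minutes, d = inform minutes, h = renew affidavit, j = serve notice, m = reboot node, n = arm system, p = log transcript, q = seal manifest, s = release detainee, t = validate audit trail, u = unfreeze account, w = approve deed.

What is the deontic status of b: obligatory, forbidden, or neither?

Premise 5 is O(not t → b), but O(not t) is not derivable from the premises, so it does not yield O(b).
No premise or chain of K-axiom applications forces O(b), and none forces O(not b). So b is neither obligatory nor forbidden under these norms.

Neither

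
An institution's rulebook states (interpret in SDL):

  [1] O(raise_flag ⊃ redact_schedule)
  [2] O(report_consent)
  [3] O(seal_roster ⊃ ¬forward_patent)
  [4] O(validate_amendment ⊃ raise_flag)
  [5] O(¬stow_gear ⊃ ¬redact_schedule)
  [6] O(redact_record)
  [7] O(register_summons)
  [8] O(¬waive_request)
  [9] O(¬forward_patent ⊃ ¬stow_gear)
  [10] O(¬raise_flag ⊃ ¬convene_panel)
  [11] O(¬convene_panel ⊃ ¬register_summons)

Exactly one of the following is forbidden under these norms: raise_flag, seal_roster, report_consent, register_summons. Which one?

Premise 7 states O(register_summons) outright.
Premise 11 is O(¬convene_panel ⊃ ¬register_summons); contrapositively O(register_summons ⊃ convene_panel). Since O(register_summons) holds, K gives O(convene_panel).
The contrapositive of premise 10 (O(¬raise_flag ⊃ ¬convene_panel)) is O(convene_panel ⊃ raise_flag), and O(convene_panel) is already established, so O(raise_flag).
From O(raise_flag) and premise 1, O(raise_flag ⊃ redact_schedule), we obtain O(redact_schedule).
Premise 5 is O(¬stow_gear ⊃ ¬redact_schedule); contrapositively O(redact_schedule ⊃ stow_gear). Since O(redact_schedule) holds, K gives O(stow_gear).
Premise 9 is O(¬forward_patent ⊃ ¬stow_gear); contrapositively O(stow_gear ⊃ forward_patent). Since O(stow_gear) holds, K gives O(forward_patent).
Premise 3, O(seal_roster ⊃ ¬forward_patent), contraposes to O(forward_patent ⊃ ¬seal_roster); with O(forward_patent) we get O(¬seal_roster).
So O(¬seal_roster) holds, i.e. seal_roster is forbidden. None of the other listed options is forbidden under the premises.

seal_roster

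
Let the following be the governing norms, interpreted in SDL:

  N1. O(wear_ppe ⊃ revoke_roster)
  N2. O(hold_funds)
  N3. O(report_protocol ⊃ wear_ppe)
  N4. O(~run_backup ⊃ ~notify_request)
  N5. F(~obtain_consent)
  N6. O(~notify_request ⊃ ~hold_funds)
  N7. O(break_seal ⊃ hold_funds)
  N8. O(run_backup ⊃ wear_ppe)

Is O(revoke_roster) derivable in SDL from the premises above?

Yes

Premise 2 gives O(hold_funds).
Premise 6 is O(~notify_request ⊃ ~hold_funds); contrapositively O(hold_funds ⊃ notify_request). Since O(hold_funds) holds, K gives O(notify_request).
The contrapositive of premise 4 (O(~run_backup ⊃ ~notify_request)) is O(notify_request ⊃ run_backup), and O(notify_request) is already established, so O(run_backup).
Applying K to premise 8 (O(run_backup ⊃ wear_ppe)) and O(run_backup) yields O(wear_ppe).
With premise 1, O(wear_ppe ⊃ revoke_roster), the K-axiom yields O(revoke_roster).
Premises 3, 5, 7 do not contribute to this derivation.
So O(revoke_roster) follows.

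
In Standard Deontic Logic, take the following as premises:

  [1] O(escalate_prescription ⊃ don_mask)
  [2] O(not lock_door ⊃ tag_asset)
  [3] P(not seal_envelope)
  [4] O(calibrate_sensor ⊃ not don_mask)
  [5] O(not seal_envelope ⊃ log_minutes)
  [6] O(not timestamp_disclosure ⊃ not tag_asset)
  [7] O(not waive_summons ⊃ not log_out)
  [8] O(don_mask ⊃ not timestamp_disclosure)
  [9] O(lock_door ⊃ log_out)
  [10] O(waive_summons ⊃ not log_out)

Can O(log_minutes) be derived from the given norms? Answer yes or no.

No

Premise 5 is O(not seal_envelope ⊃ log_minutes), but O(not seal_envelope) is not derivable from the premises (the permission P(not seal_envelope) asserts only not O(seal_envelope), not O(not seal_envelope)), so it does not yield O(log_minutes).
No other premise forces O(log_minutes). An ideal world satisfying every premise can still have log_minutes false, so O(log_minutes) is not derivable.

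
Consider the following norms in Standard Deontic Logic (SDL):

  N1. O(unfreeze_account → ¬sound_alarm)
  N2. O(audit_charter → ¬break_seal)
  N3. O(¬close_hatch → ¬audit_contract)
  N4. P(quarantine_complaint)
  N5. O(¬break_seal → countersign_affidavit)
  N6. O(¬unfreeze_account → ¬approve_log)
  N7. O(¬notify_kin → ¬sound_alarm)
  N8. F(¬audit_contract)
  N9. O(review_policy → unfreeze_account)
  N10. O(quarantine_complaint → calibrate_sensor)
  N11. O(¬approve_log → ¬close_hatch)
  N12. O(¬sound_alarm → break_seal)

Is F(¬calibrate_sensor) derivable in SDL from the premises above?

No

Premise 10 is O(quarantine_complaint → calibrate_sensor), but O(quarantine_complaint) is not derivable from the premises (the permission P(quarantine_complaint) asserts only ¬O(¬quarantine_complaint), not O(quarantine_complaint)), so it does not yield O(calibrate_sensor).
No other premise forces O(calibrate_sensor). An ideal world satisfying every premise can still have ¬calibrate_sensor true, so F(¬calibrate_sensor) is not derivable.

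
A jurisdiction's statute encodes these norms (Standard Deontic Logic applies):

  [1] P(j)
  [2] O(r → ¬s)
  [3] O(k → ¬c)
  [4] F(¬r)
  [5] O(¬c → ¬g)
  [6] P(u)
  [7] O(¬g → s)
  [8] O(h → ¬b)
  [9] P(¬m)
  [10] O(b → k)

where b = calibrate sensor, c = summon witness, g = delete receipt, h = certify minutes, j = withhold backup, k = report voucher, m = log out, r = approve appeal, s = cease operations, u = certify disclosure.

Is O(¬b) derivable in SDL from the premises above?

Yes

Premise 4 is F(¬r), i.e. O(r).
With premise 2, O(r → ¬s), the K-axiom yields O(¬s).
The contrapositive of premise 7 (O(¬g → s)) is O(¬s → g), and O(¬s) is already established, so O(g).
The contrapositive of premise 5 (O(¬c → ¬g)) is O(g → c), and O(g) is already established, so O(c).
The contrapositive of premise 3 (O(k → ¬c)) is O(c → ¬k), and O(c) is already established, so O(¬k).
Premise 10, O(b → k), contraposes to O(¬k → ¬b); with O(¬k) we get O(¬b).
Premises 1, 6, 8, 9 do not contribute to this derivation.
So O(¬b) follows.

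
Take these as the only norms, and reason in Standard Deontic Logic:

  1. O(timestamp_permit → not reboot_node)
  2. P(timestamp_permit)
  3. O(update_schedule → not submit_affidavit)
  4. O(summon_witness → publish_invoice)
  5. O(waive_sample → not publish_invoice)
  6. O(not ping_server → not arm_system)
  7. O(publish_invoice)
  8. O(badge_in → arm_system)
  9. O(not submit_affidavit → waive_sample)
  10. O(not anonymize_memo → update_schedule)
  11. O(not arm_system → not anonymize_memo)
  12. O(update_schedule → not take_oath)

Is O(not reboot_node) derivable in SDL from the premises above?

Premise 1 is O(timestamp_permit → not reboot_node), but O(timestamp_permit) is not derivable from the premises (the permission P(timestamp_permit) asserts only not O(not timestamp_permit), not O(timestamp_permit)), so it does not yield O(not reboot_node).
No other premise forces O(not reboot_node). An ideal world satisfying every premise can still have not reboot_node false, so O(not reboot_node) is not derivable.

No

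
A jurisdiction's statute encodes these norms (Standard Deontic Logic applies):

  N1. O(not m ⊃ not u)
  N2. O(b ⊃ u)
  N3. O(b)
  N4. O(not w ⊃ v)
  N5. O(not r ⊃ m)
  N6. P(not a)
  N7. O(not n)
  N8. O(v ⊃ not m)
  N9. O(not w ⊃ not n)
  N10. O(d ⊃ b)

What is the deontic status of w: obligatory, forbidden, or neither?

Obligatory

Premise 3 gives O(b).
With premise 2, O(b ⊃ u), the K-axiom yields O(u).
Premise 1, O(not m ⊃ not u), contraposes to O(u ⊃ m); with O(u) we get O(m).
Premise 8, O(v ⊃ not m), contraposes to O(m ⊃ not v); with O(m) we get O(not v).
Premise 4, O(not w ⊃ v), contraposes to O(not v ⊃ w); with O(not v) we get O(w).
Premises 5, 6, 7, 9, 10 do not contribute to this derivation.
Hence w is obligatory.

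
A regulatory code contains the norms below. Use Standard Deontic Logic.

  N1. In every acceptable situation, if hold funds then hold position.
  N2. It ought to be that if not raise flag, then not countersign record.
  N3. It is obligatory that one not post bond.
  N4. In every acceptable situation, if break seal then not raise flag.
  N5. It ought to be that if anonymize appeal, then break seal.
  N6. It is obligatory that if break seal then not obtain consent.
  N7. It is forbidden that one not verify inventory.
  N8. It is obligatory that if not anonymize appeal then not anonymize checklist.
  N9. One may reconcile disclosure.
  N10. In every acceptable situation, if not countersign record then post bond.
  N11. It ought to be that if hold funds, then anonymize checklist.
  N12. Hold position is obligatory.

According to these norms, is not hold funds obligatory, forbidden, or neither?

Premise 3 states O(¬post_bond) outright.
Premise 10 is O(¬countersign_record → post_bond); contrapositively O(¬post_bond → countersign_record). Since O(¬post_bond) holds, K gives O(countersign_record).
Premise 2, O(¬raise_flag → ¬countersign_record), contraposes to O(countersign_record → raise_flag); with O(countersign_record) we get O(raise_flag).
Premise 4 is O(break_seal → ¬raise_flag); contrapositively O(raise_flag → ¬break_seal). Since O(raise_flag) holds, K gives O(¬break_seal).
The contrapositive of premise 5 (O(anonymize_appeal → break_seal)) is O(¬break_seal → ¬anonymize_appeal), and O(¬break_seal) is already established, so O(¬anonymize_appeal).
With premise 8, O(¬anonymize_appeal → ¬anonymize_checklist), the K-axiom yields O(¬anonymize_checklist).
Premise 11, O(hold_funds → anonymize_checklist), contraposes to O(¬anonymize_checklist → ¬hold_funds); with O(¬anonymize_checklist) we get O(¬hold_funds).
Premises 1, 6, 7, 9, 12 do not contribute to this derivation.
Hence ¬hold_funds is obligatory.

Obligatory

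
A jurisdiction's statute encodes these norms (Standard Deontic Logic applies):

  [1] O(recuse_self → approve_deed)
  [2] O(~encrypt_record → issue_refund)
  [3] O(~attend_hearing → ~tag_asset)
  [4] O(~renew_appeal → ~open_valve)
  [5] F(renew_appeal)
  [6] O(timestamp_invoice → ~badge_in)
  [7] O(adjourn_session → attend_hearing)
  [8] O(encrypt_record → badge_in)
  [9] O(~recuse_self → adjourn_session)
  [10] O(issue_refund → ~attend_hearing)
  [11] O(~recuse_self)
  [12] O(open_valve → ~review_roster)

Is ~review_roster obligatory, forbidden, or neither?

Premise 12 is O(open_valve → ~review_roster), but O(open_valve) is not derivable from the premises, so it does not yield O(~review_roster).
No premise or chain of K-axiom applications forces O(~review_roster), and none forces O(review_roster). So ~review_roster is neither obligatory nor forbidden under these norms.

Neither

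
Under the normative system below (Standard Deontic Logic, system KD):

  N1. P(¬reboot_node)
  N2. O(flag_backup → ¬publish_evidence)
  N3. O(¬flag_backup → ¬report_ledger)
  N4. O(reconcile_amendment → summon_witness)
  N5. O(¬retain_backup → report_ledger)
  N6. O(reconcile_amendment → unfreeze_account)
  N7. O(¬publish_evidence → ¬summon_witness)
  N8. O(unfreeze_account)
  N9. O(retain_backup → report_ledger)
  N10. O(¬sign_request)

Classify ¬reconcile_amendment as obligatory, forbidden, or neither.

Premises 5 and 9 cover both cases: O(¬retain_backup → report_ledger) and O(retain_backup → report_ledger). Since ¬retain_backup ∨ retain_backup is a tautology, O(report_ledger) follows.
The contrapositive of premise 3 (O(¬flag_backup → ¬report_ledger)) is O(report_ledger → flag_backup), and O(report_ledger) is already established, so O(flag_backup).
Premise 2 is O(flag_backup → ¬publish_evidence); since O(flag_backup), deontic closure gives O(¬publish_evidence).
Applying K to premise 7 (O(¬publish_evidence → ¬summon_witness)) and O(¬publish_evidence) yields O(¬summon_witness).
Premise 4, O(reconcile_amendment → summon_witness), contraposes to O(¬summon_witness → ¬reconcile_amendment); with O(¬summon_witness) we get O(¬reconcile_amendment).
Premises 1, 6, 8, 10 do not contribute to this derivation.
Hence ¬reconcile_amendment is obligatory.

Obligatory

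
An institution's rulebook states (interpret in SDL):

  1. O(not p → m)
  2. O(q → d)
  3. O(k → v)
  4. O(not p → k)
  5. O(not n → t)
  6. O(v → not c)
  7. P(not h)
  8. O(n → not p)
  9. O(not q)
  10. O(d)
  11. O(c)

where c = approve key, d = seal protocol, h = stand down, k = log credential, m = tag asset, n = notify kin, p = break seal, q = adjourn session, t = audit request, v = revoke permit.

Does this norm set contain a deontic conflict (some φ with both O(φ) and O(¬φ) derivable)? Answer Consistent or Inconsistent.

Consistent

Premise 2 is O(q → d); even if O(d) held, inferring O(q) would be affirming the consequent — invalid.
So O(q) is not derivable, and the apparent clash with O(not q) does not arise.
A world satisfying every obligation exists (e.g. c=true, d=true, h=false, k=false, m=false, n=false, p=true, q=false, t=true, v=false); no atom is both obligatory and forbidden, so the set is consistent.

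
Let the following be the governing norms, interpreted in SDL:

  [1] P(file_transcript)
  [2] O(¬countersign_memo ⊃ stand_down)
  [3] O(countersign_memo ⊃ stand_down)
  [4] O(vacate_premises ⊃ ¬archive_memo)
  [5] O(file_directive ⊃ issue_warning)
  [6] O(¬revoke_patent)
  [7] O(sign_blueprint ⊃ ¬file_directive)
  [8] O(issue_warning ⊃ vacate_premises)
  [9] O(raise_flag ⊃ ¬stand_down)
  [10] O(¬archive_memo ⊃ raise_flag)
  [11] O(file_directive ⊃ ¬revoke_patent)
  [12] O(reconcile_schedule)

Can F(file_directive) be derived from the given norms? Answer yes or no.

Premises 3 and 2 are O(countersign_memo ⊃ stand_down) and O(¬countersign_memo ⊃ stand_down); every ideal world satisfies countersign_memo or ¬countersign_memo, so in either case stand_down holds — hence O(stand_down).
Premise 9 is O(raise_flag ⊃ ¬stand_down); contrapositively O(stand_down ⊃ ¬raise_flag). Since O(stand_down) holds, K gives O(¬raise_flag).
Premise 10, O(¬archive_memo ⊃ raise_flag), contraposes to O(¬raise_flag ⊃ archive_memo); with O(¬raise_flag) we get O(archive_memo).
Premise 4, O(vacate_premises ⊃ ¬archive_memo), contraposes to O(archive_memo ⊃ ¬vacate_premises); with O(archive_memo) we get O(¬vacate_premises).
Premise 8 is O(issue_warning ⊃ vacate_premises); contrapositively O(¬vacate_premises ⊃ ¬issue_warning). Since O(¬vacate_premises) holds, K gives O(¬issue_warning).
Premise 5, O(file_directive ⊃ issue_warning), contraposes to O(¬issue_warning ⊃ ¬file_directive); with O(¬issue_warning) we get O(¬file_directive).
Premises 1, 6, 7, 11, 12 do not contribute to this derivation.
So O(¬file_directive) holds, i.e. F(file_directive). The claim follows.

Yes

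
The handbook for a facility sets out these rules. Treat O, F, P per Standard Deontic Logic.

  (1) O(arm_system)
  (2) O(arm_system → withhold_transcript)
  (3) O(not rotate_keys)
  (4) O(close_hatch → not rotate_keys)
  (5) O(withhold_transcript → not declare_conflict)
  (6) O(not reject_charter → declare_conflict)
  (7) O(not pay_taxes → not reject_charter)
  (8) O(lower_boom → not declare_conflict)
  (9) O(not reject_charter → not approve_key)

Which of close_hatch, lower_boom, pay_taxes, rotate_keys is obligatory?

pay_taxes

Premise 1 states O(arm_system) outright.
With premise 2, O(arm_system → withhold_transcript), the K-axiom yields O(withhold_transcript).
From O(withhold_transcript) and premise 5, O(withhold_transcript → not declare_conflict), we obtain O(not declare_conflict).
The contrapositive of premise 6 (O(not reject_charter → declare_conflict)) is O(not declare_conflict → reject_charter), and O(not declare_conflict) is already established, so O(reject_charter).
Premise 7 is O(not pay_taxes → not reject_charter); contrapositively O(reject_charter → pay_taxes). Since O(reject_charter) holds, K gives O(pay_taxes).
So O(pay_taxes) holds — pay_taxes is obligatory. None of the other listed options is made obligatory by any chain of premises.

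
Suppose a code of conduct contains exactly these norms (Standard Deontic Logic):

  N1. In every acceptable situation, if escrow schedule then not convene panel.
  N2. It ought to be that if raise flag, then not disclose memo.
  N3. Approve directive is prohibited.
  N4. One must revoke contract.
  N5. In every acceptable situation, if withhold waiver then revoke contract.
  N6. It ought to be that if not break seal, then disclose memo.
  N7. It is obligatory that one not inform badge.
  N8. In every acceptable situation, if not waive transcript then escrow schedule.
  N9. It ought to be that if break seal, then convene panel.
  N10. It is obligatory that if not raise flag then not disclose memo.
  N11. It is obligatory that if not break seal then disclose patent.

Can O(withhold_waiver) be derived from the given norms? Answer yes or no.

No

Premise 5 is O(withhold_waiver → revoke_contract); even if O(revoke_contract) held, inferring O(withhold_waiver) would be affirming the consequent — invalid.
No other premise forces O(withhold_waiver). An ideal world satisfying every premise can still have withhold_waiver false, so O(withhold_waiver) is not derivable.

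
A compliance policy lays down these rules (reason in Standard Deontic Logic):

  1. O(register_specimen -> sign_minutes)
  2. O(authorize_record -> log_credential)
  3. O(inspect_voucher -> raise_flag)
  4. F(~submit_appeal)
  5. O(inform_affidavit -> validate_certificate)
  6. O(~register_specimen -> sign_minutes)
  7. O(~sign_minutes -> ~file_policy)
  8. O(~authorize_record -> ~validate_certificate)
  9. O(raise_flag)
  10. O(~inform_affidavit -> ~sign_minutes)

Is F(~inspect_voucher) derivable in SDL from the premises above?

Premise 3 is O(inspect_voucher -> raise_flag); even if O(raise_flag) held, inferring O(inspect_voucher) would be affirming the consequent — invalid.
No other premise forces O(inspect_voucher). An ideal world satisfying every premise can still have ~inspect_voucher true, so F(~inspect_voucher) is not derivable.

No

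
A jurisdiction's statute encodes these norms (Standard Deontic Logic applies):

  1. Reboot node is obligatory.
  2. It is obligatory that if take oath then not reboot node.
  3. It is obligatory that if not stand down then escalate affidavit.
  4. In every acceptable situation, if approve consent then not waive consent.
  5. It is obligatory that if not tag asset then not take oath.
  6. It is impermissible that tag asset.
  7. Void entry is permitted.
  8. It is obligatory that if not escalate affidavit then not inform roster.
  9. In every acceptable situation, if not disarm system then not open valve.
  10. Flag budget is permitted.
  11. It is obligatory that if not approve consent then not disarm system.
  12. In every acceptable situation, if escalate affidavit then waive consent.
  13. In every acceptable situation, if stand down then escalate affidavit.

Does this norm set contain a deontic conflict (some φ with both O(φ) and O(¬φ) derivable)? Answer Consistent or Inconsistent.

Consistent

Premise 2 is O(take_oath → ¬reboot_node), but O(take_oath) is not derivable from the premises, so it does not yield O(¬reboot_node).
So O(¬reboot_node) is not derivable, and the apparent clash with O(reboot_node) does not arise.
A world satisfying every obligation exists (e.g. approve_consent=false, disarm_system=false, escalate_affidavit=true, flag_budget=false, inform_roster=false, open_valve=false, reboot_node=true, stand_down=false, tag_asset=false, take_oath=false, void_entry=false, waive_consent=true); no atom is both obligatory and forbidden, so the set is consistent.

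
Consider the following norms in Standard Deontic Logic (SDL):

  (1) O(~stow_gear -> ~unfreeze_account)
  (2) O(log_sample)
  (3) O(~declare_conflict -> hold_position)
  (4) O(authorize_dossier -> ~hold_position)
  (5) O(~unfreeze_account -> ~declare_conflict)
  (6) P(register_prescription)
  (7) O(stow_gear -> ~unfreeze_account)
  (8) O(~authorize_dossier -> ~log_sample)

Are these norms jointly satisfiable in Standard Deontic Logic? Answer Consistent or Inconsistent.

Premises 7 and 1 cover both cases: O(stow_gear -> ~unfreeze_account) and O(~stow_gear -> ~unfreeze_account). Since stow_gear ∨ ~stow_gear is a tautology, O(~unfreeze_account) follows.
From O(~unfreeze_account) and premise 5, O(~unfreeze_account -> ~declare_conflict), we obtain O(~declare_conflict).
Premise 3 is O(~declare_conflict -> hold_position); since O(~declare_conflict), deontic closure gives O(hold_position).
Premise 4, O(authorize_dossier -> ~hold_position), contraposes to O(hold_position -> ~authorize_dossier); with O(hold_position) we get O(~authorize_dossier).
With premise 8, O(~authorize_dossier -> ~log_sample), the K-axiom yields O(~log_sample).
But premise 2 directly asserts O(log_sample).
We now have both O(~log_sample) and O(log_sample) — log_sample is simultaneously obligatory and forbidden, violating the D-axiom.

Inconsistent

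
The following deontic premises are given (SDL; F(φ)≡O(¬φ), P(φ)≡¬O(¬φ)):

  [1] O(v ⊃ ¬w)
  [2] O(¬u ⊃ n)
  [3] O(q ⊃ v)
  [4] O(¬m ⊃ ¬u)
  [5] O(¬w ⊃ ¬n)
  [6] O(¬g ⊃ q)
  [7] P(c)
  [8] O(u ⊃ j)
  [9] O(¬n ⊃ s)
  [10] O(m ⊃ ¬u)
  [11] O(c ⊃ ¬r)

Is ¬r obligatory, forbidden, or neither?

Neither

Premise 11 is O(c ⊃ ¬r), but O(c) is not derivable from the premises (the permission P(c) asserts only ¬O(¬c), not O(c)), so it does not yield O(¬r).
No premise or chain of K-axiom applications forces O(¬r), and none forces O(r). So ¬r is neither obligatory nor forbidden under these norms.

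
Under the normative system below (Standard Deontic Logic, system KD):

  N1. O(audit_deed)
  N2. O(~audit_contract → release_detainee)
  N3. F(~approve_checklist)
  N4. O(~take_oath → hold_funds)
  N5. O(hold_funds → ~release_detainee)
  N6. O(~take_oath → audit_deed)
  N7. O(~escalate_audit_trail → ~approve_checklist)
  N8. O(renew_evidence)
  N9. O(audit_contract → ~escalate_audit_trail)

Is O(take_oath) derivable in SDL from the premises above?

Yes

F(~approve_checklist) at premise 3 means O(approve_checklist).
Premise 7, O(~escalate_audit_trail → ~approve_checklist), contraposes to O(approve_checklist → escalate_audit_trail); with O(approve_checklist) we get O(escalate_audit_trail).
Premise 9 is O(audit_contract → ~escalate_audit_trail); contrapositively O(escalate_audit_trail → ~audit_contract). Since O(escalate_audit_trail) holds, K gives O(~audit_contract).
With premise 2, O(~audit_contract → release_detainee), the K-axiom yields O(release_detainee).
The contrapositive of premise 5 (O(hold_funds → ~release_detainee)) is O(release_detainee → ~hold_funds), and O(release_detainee) is already established, so O(~hold_funds).
The contrapositive of premise 4 (O(~take_oath → hold_funds)) is O(~hold_funds → take_oath), and O(~hold_funds) is already established, so O(take_oath).
Premises 1, 6, 8 do not contribute to this derivation.
So O(take_oath) follows.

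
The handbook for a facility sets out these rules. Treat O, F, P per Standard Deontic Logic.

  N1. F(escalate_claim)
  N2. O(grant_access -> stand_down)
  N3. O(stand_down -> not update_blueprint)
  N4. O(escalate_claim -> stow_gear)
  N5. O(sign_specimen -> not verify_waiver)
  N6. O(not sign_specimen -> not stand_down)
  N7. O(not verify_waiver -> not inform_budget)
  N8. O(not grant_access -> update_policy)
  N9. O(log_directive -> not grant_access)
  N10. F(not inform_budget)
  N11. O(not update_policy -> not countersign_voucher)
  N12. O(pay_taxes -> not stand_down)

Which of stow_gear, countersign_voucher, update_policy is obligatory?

update_policy

F(not inform_budget) at premise 10 means O(inform_budget).
Premise 7, O(not verify_waiver -> not inform_budget), contraposes to O(inform_budget -> verify_waiver); with O(inform_budget) we get O(verify_waiver).
The contrapositive of premise 5 (O(sign_specimen -> not verify_waiver)) is O(verify_waiver -> not sign_specimen), and O(verify_waiver) is already established, so O(not sign_specimen).
With premise 6, O(not sign_specimen -> not stand_down), the K-axiom yields O(not stand_down).
Premise 2 is O(grant_access -> stand_down); contrapositively O(not stand_down -> not grant_access). Since O(not stand_down) holds, K gives O(not grant_access).
From O(not grant_access) and premise 8, O(not grant_access -> update_policy), we obtain O(update_policy).
So O(update_policy) holds — update_policy is obligatory. None of the other listed options is made obligatory by any chain of premises.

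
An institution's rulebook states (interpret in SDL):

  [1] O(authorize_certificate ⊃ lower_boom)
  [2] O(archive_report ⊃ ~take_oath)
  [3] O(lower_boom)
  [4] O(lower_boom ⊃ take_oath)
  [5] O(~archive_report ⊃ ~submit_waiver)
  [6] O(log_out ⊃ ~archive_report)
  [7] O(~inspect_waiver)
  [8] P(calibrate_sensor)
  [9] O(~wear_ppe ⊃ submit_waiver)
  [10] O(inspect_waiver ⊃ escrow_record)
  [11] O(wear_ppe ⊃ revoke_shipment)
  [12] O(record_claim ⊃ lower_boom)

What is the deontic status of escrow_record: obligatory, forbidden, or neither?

Neither

Premise 10 is O(inspect_waiver ⊃ escrow_record), but O(inspect_waiver) is not derivable from the premises, so it does not yield O(escrow_record).
No premise or chain of K-axiom applications forces O(escrow_record), and none forces O(~escrow_record). So escrow_record is neither obligatory nor forbidden under these norms.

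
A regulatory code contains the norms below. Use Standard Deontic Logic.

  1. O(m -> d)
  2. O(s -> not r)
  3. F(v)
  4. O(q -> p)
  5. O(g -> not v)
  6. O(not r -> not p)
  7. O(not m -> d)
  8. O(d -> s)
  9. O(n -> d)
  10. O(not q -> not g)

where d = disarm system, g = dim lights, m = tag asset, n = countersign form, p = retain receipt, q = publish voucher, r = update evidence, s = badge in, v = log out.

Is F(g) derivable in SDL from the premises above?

Premises 7 and 1 are O(not m -> d) and O(m -> d); every ideal world satisfies not m or m, so in either case d holds — hence O(d).
With premise 8, O(d -> s), the K-axiom yields O(s).
Applying K to premise 2 (O(s -> not r)) and O(s) yields O(not r).
With premise 6, O(not r -> not p), the K-axiom yields O(not p).
Premise 4, O(q -> p), contraposes to O(not p -> not q); with O(not p) we get O(not q).
With premise 10, O(not q -> not g), the K-axiom yields O(not g).
Premises 3, 5, 9 do not contribute to this derivation.
So O(not g) holds, i.e. F(g). The claim follows.

Yes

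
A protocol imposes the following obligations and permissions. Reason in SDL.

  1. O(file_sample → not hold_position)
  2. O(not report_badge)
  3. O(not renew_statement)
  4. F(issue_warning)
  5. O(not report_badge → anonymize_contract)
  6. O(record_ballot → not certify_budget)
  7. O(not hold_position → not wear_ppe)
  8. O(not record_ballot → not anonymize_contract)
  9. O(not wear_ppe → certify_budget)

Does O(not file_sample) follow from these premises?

Yes

Premise 2 gives O(not report_badge).
Applying K to premise 5 (O(not report_badge → anonymize_contract)) and O(not report_badge) yields O(anonymize_contract).
Premise 8 is O(not record_ballot → not anonymize_contract); contrapositively O(anonymize_contract → record_ballot). Since O(anonymize_contract) holds, K gives O(record_ballot).
Applying K to premise 6 (O(record_ballot → not certify_budget)) and O(record_ballot) yields O(not certify_budget).
Premise 9 is O(not wear_ppe → certify_budget); contrapositively O(not certify_budget → wear_ppe). Since O(not certify_budget) holds, K gives O(wear_ppe).
The contrapositive of premise 7 (O(not hold_position → not wear_ppe)) is O(wear_ppe → hold_position), and O(wear_ppe) is already established, so O(hold_position).
Premise 1, O(file_sample → not hold_position), contraposes to O(hold_position → not file_sample); with O(hold_position) we get O(not file_sample).
Premises 3, 4 do not contribute to this derivation.
So O(not file_sample) follows.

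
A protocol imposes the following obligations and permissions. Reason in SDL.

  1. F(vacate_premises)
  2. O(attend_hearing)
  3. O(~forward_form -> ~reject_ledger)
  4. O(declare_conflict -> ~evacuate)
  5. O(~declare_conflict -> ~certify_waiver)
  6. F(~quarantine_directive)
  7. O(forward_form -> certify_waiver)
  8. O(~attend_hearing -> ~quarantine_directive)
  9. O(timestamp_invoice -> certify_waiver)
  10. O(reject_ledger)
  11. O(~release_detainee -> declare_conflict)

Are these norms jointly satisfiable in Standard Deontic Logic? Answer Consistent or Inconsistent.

Premise 8 is O(~attend_hearing -> ~quarantine_directive), but O(~attend_hearing) is not derivable from the premises, so it does not yield O(~quarantine_directive).
So O(~quarantine_directive) is not derivable, and the apparent clash with O(quarantine_directive) does not arise.
A world satisfying every obligation exists (e.g. attend_hearing=true, certify_waiver=true, declare_conflict=true, evacuate=false, forward_form=true, quarantine_directive=true, reject_ledger=true, release_detainee=false, timestamp_invoice=false, vacate_premises=false); no atom is both obligatory and forbidden, so the set is consistent.

Consistent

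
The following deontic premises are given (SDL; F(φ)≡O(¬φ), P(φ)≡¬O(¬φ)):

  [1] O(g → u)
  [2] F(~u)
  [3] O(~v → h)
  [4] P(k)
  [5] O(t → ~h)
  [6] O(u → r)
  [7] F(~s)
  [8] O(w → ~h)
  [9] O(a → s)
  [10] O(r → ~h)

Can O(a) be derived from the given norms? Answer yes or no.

No

Premise 9 is O(a → s); even if O(s) held, inferring O(a) would be affirming the consequent — invalid.
No other premise forces O(a). An ideal world satisfying every premise can still have a false, so O(a) is not derivable.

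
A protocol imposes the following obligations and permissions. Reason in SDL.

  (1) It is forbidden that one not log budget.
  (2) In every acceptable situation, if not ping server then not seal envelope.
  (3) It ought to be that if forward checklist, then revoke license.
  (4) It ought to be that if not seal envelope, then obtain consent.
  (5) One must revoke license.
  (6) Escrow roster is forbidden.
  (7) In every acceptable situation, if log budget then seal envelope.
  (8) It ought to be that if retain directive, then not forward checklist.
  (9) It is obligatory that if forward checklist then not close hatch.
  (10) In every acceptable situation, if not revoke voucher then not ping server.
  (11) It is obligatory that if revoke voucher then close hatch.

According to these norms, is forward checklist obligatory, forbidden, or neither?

Forbidden

Premise 1, F(¬log_budget), is equivalent to O(log_budget).
Applying K to premise 7 (O(log_budget → seal_envelope)) and O(log_budget) yields O(seal_envelope).
The contrapositive of premise 2 (O(¬ping_server → ¬seal_envelope)) is O(seal_envelope → ping_server), and O(seal_envelope) is already established, so O(ping_server).
The contrapositive of premise 10 (O(¬revoke_voucher → ¬ping_server)) is O(ping_server → revoke_voucher), and O(ping_server) is already established, so O(revoke_voucher).
Premise 11 is O(revoke_voucher → close_hatch); since O(revoke_voucher), deontic closure gives O(close_hatch).
Premise 9 is O(forward_checklist → ¬close_hatch); contrapositively O(close_hatch → ¬forward_checklist). Since O(close_hatch) holds, K gives O(¬forward_checklist).
Premises 3, 4, 5, 6, 8 do not contribute to this derivation.
Thus O(¬forward_checklist), which is F(forward_checklist): forward_checklist is forbidden.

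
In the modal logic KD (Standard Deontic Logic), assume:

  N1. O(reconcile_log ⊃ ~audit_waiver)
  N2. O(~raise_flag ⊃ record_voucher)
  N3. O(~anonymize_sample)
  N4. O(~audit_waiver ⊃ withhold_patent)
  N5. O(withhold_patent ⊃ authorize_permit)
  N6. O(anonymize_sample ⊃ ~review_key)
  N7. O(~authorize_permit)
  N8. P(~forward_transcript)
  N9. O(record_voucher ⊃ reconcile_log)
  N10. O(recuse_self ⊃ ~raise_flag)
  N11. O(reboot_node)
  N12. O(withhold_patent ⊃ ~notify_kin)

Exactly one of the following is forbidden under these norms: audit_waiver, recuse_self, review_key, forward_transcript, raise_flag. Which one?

recuse_self

Premise 7 gives O(~authorize_permit).
Premise 5, O(withhold_patent ⊃ authorize_permit), contraposes to O(~authorize_permit ⊃ ~withhold_patent); with O(~authorize_permit) we get O(~withhold_patent).
Premise 4 is O(~audit_waiver ⊃ withhold_patent); contrapositively O(~withhold_patent ⊃ audit_waiver). Since O(~withhold_patent) holds, K gives O(audit_waiver).
Premise 1, O(reconcile_log ⊃ ~audit_waiver), contraposes to O(audit_waiver ⊃ ~reconcile_log); with O(audit_waiver) we get O(~reconcile_log).
Premise 9, O(record_voucher ⊃ reconcile_log), contraposes to O(~reconcile_log ⊃ ~record_voucher); with O(~reconcile_log) we get O(~record_voucher).
Premise 2, O(~raise_flag ⊃ record_voucher), contraposes to O(~record_voucher ⊃ raise_flag); with O(~record_voucher) we get O(raise_flag).
Premise 10 is O(recuse_self ⊃ ~raise_flag); contrapositively O(raise_flag ⊃ ~recuse_self). Since O(raise_flag) holds, K gives O(~recuse_self).
So O(~recuse_self) holds, i.e. recuse_self is forbidden. None of the other listed options is forbidden under the premises.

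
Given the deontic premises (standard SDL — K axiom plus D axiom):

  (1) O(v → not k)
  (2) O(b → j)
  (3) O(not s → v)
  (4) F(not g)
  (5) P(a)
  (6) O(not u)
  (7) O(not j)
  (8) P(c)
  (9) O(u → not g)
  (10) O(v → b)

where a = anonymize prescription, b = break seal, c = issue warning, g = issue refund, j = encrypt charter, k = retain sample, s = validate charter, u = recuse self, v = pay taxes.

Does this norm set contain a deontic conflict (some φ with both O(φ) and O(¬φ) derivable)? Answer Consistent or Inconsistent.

Consistent

Premise 9 is O(u → not g), but O(u) is not derivable from the premises, so it does not yield O(not g).
So O(not g) is not derivable, and the apparent clash with O(g) does not arise.
A world satisfying every obligation exists (e.g. a=false, b=false, c=false, g=true, j=false, k=false, s=true, u=false, v=false); no atom is both obligatory and forbidden, so the set is consistent.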